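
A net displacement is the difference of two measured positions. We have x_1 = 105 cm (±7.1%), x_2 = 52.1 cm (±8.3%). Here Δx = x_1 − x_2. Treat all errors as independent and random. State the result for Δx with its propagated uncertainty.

52.9 ± 8.62 cm

For a sum/difference, combine absolute errors in quadrature:
  (δx_1)² = 55.6;  (δx_2)² = 18.7
δΔx = √(74.3) = 8.62 cm
Δx = 52.9 cm.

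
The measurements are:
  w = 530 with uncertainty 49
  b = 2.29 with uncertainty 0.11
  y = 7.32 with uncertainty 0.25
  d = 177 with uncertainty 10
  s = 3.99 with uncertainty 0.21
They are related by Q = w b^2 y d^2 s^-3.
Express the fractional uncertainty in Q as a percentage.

23.8%

Since Q is a product/quotient, work with relative uncertainties:
  (1·δw/w)² = (1×0.0925)² = 0.00855;  (2·δb/b)² = (2×0.0480)² = 0.00923;  (1·δy/y)² = (1×0.0342)² = 0.00117;  (2·δd/d)² = (2×0.0565)² = 0.0128;  (-3·δs/s)² = (-3×0.0526)² = 0.0249
δQ/Q = √(0.0566) = 0.238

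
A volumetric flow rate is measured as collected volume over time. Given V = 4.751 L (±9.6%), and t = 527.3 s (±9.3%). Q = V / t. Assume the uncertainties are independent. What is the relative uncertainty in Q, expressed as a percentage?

Since Q is a product/quotient, work with relative uncertainties:
  (1·δV/V)² = (1×0.0960)² = 0.00922;  (-1·δt/t)² = (-1×0.0930)² = 0.00865
δQ/Q = √(0.0179) = 0.134

13.4%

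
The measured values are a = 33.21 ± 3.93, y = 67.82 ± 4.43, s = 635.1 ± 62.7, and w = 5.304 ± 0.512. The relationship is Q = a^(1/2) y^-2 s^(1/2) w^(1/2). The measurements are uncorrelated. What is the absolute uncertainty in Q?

0.0116

Products/powers → add relative errors in quadrature, weighted by exponent:
  (½·δa/a)² = (0.5×0.118)² = 0.00350;  (-2·δy/y)² = (-2×0.0653)² = 0.0171;  (½·δs/s)² = (0.5×0.0987)² = 0.00244;  (½·δw/w)² = (0.5×0.0965)² = 0.00233
δQ/Q = √(0.0253) = 0.159
Q = 0.07272, so δQ = 0.159 × 0.07272 = 0.0116.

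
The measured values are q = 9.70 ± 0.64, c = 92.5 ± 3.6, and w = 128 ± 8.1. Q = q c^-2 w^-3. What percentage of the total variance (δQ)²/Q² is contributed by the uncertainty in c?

(δQ/Q)² = (1·δq/q)² + (-2·δc/c)² + (-3·δw/w)²
  q term: (1×0.0660)² = 0.00435
  c term: (-2×0.0389)² = 0.00606
  w term: (-3×0.0633)² = 0.0360
Total = 0.0465. Share from c = 0.00606/0.0465 = 0.130.

13.0%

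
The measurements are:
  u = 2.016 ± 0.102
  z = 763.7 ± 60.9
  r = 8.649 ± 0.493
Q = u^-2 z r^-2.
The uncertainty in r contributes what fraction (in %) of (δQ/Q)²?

(δQ/Q)² = (-2·δu/u)² + (1·δz/z)² + (-2·δr/r)²
  u term: (-2×0.0506)² = 0.0102
  z term: (1×0.0797)² = 0.00636
  r term: (-2×0.0570)² = 0.0130
Total = 0.0296. Share from r = 0.0130/0.0296 = 0.439.

43.9%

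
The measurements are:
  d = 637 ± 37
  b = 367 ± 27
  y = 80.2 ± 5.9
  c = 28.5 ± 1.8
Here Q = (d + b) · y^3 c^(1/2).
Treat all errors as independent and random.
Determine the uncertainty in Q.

6.29e+08

Let u = d + b = 1000. δu = √(δd² + δb²) = √(1370 + 729) = 45.8, so δu/u = 0.0456.
Q is then a monomial in u, y, c:
δQ/Q = √((δu/u)² + (3·δy/y)² + (½·δc/c)²) = √(0.00208 + 0.0487 + 0.000997) = 0.228
Q = 2.76e+09, so δQ = 0.228 × 2.76e+09 = 6.29e+08.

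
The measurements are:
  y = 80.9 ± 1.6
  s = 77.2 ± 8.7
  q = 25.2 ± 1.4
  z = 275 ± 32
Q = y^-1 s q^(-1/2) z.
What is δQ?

8.65

Q is a product of powers, so relative uncertainties combine in quadrature:
  (-1·δy/y)² = (-1×0.0198)² = 0.000391;  (1·δs/s)² = (1×0.113)² = 0.0127;  (−½·δq/q)² = (-0.5×0.0556)² = 0.000772;  (1·δz/z)² = (1×0.116)² = 0.0135
δQ/Q = √(0.0274) = 0.166
Q = 52.3, so δQ = 0.166 × 52.3 = 8.65.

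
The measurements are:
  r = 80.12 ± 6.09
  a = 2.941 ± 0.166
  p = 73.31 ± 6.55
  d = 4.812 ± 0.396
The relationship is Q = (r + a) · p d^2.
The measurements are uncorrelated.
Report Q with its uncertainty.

141000 ± 28400

Let u = r + a = 83.06. δu = √(δr² + δa²) = √(37.1 + 0.0276) = 6.09, so δu/u = 0.0733.
Q is then a monomial in u, p, d:
δQ/Q = √((δu/u)² + (1·δp/p)² + (2·δd/d)²) = √(0.00538 + 0.00798 + 0.0271) = 0.201
Q = 141000, so δQ = 0.201 × 141000 = 28400.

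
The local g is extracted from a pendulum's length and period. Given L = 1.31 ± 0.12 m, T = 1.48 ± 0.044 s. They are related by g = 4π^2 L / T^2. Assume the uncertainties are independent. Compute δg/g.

g is a product of powers, so relative uncertainties combine in quadrature:
  (1·δL/L)² = (1×0.0916)² = 0.00839;  (-2·δT/T)² = (-2×0.0297)² = 0.00354
δg/g = √(0.0119) = 0.109

0.109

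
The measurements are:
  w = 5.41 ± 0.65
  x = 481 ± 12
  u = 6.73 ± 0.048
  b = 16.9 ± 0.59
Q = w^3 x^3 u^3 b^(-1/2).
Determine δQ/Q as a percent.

Since Q is a product/quotient, work with relative uncertainties:
  (3·δw/w)² = (3×0.120)² = 0.130;  (3·δx/x)² = (3×0.0249)² = 0.00560;  (3·δu/u)² = (3×0.00713)² = 0.000458;  (−½·δb/b)² = (-0.5×0.0349)² = 0.000305
δQ/Q = √(0.136) = 0.369

36.9%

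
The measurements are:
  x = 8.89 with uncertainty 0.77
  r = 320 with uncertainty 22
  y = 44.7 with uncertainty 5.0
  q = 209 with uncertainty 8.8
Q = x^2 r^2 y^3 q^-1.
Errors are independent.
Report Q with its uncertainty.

(3.46 ± 1.40) × 10^9

Relative error in a monomial: (δQ/Q)² = Σ (nᵢ · δxᵢ/xᵢ)².
  (2·δx/x)² = (2×0.0866)² = 0.0300;  (2·δr/r)² = (2×0.0688)² = 0.0189;  (3·δy/y)² = (3×0.112)² = 0.113;  (-1·δq/q)² = (-1×0.0421)² = 0.00177
δQ/Q = √(0.163) = 0.404
Q = 3.46e+09, so δQ = 0.404 × 3.46e+09 = 1.4e+09.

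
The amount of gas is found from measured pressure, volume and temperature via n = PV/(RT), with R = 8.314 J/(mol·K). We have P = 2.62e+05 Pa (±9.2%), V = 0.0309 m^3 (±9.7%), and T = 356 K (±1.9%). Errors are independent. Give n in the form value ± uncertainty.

2.74 ± 0.369 mol

Relative error in a monomial: (δn/n)² = Σ (nᵢ · δxᵢ/xᵢ)².
  (1·δP/P)² = (1×0.0920)² = 0.00846;  (1·δV/V)² = (1×0.0970)² = 0.00941;  (-1·δT/T)² = (-1×0.0190)² = 0.000361
δn/n = √(0.0182) = 0.135
n = 2.74 mol, so δn = 0.135 × 2.74 = 0.369 mol.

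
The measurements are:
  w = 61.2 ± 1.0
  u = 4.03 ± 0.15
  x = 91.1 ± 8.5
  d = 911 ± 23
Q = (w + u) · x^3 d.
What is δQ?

1.26e+10

Let h = w + u = 65.2. δh = √(δw² + δu²) = √(1.00 + 0.0225) = 1.01, so δh/h = 0.0155.
Q is then a monomial in h, x, d:
δQ/Q = √((δh/h)² + (3·δx/x)² + (1·δd/d)²) = √(0.000240 + 0.0784 + 0.000637) = 0.281
Q = 4.49e+10, so δQ = 0.281 × 4.49e+10 = 1.26e+10.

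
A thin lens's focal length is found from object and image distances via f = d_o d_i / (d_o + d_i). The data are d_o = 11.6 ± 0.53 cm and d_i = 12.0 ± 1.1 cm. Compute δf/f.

∂f/∂d_o = (d_i/(d_o+d_i))² = 0.259;  ∂f/∂d_i = (d_o/(d_o+d_i))² = 0.242
δf = √((∂f/∂d_o · δd_o)² + (∂f/∂d_i · δd_i)²) = √(0.0188 + 0.0706) = 0.299 cm
f = 5.90 cm, so δf/f = 0.299/5.90 = 0.0507.

0.0507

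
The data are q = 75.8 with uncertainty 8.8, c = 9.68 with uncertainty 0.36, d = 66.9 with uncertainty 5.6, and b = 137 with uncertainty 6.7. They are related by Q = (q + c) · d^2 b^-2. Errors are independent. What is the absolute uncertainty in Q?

4.48

Let u = q + c = 85.5. δu = √(δq² + δc²) = √(77.4 + 0.130) = 8.81, so δu/u = 0.103.
Q is then a monomial in u, d, b:
δQ/Q = √((δu/u)² + (2·δd/d)² + (-2·δb/b)²) = √(0.0106 + 0.0280 + 0.00957) = 0.220
Q = 20.4, so δQ = 0.220 × 20.4 = 4.48.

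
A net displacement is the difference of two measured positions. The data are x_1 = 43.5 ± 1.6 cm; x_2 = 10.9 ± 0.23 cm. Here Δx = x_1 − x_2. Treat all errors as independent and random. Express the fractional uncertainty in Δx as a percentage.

4.96%

Sums and differences: (δΔx)² = Σ (cᵢ δxᵢ)².
  (δx_1)² = 2.56;  (δx_2)² = 0.0529
δΔx = √(2.61) = 1.62 cm
Δx = 32.6 cm, so δΔx/Δx = 1.62/32.6 = 0.0496.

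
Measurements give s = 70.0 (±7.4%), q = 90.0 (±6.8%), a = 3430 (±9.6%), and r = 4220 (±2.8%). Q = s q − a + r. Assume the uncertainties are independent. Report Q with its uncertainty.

Let p = s·q = 6300. δp/p = √((1·δs/s)² + (1·δq/q)²) = √(0.00548 + 0.00462) = 0.100, so δp = 633.
Q = p − a + r: δQ = √(δp² + δa² + δr²) = √(4.01e+05 + 1.08e+05 + 14000) = 723
Q = 7090.

7090 ± 723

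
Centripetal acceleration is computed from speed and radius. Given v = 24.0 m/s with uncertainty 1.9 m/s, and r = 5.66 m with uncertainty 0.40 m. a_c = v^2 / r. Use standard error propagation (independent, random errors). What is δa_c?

17.6 m/s^2

a_c is a product of powers, so relative uncertainties combine in quadrature:
  (2·δv/v)² = (2×0.0792)² = 0.0251;  (-1·δr/r)² = (-1×0.0707)² = 0.00499
δa_c/a_c = √(0.0301) = 0.173
a_c = 102 m/s^2, so δa_c = 0.173 × 102 = 17.6 m/s^2.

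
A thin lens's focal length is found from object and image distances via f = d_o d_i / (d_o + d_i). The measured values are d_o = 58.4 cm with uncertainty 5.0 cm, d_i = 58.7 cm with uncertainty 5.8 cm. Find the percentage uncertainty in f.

∂f/∂d_o = (d_i/(d_o+d_i))² = 0.251;  ∂f/∂d_i = (d_o/(d_o+d_i))² = 0.249
δf = √((∂f/∂d_o · δd_o)² + (∂f/∂d_i · δd_i)²) = √(1.58 + 2.08) = 1.91 cm
f = 29.3 cm, so δf/f = 1.91/29.3 = 0.0653.

6.53%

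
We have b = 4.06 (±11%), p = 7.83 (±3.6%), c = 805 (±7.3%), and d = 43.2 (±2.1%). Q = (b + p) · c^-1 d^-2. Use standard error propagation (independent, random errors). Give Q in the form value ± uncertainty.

(7.91 ± 0.754) × 10^-6

Let u = b + p = 11.9. δu = √(δb² + δp²) = √(0.199 + 0.0795) = 0.528, so δu/u = 0.0444.
Q is then a monomial in u, c, d:
δQ/Q = √((δu/u)² + (-1·δc/c)² + (-2·δd/d)²) = √(0.00197 + 0.00533 + 0.00176) = 0.0952
Q = 7.91e-06, so δQ = 0.0952 × 7.91e-06 = 7.54e-07.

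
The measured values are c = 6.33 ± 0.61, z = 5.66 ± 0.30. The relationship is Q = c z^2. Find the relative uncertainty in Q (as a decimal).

Each factor contributes (exponent × relative error)² to (δQ/Q)²:
  (1·δc/c)² = (1×0.0964)² = 0.00929;  (2·δz/z)² = (2×0.0530)² = 0.0112
δQ/Q = √(0.0205) = 0.143

0.143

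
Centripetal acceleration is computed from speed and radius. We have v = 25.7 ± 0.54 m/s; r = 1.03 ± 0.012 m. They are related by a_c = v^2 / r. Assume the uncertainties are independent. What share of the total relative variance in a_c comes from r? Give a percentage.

7.14%

(δa_c/a_c)² = (2·δv/v)² + (-1·δr/r)²
  v term: (2×0.0210)² = 0.00177
  r term: (-1×0.0117)² = 0.000136
Total = 0.00190. Share from r = 0.000136/0.00190 = 0.0714.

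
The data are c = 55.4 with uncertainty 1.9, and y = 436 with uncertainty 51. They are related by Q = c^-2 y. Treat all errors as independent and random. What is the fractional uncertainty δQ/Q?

0.136

For a monomial Q ∝ c^-2, y, fractional errors add in quadrature:
  (-2·δc/c)² = (-2×0.0343)² = 0.00470;  (1·δy/y)² = (1×0.117)² = 0.0137
δQ/Q = √(0.0184) = 0.136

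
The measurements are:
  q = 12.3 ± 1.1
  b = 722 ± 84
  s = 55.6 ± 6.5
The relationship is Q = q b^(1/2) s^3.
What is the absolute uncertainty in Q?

Since Q is a product/quotient, work with relative uncertainties:
  (1·δq/q)² = (1×0.0894)² = 0.00800;  (½·δb/b)² = (0.5×0.116)² = 0.00338;  (3·δs/s)² = (3×0.117)² = 0.123
δQ/Q = √(0.134) = 0.367
Q = 5.68e+07, so δQ = 0.367 × 5.68e+07 = 2.08e+07.

2.08e+07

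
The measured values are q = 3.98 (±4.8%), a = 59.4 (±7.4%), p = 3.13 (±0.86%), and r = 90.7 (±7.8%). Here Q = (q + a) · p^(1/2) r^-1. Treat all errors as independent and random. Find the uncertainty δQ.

Let u = q + a = 63.4. δu = √(δq² + δa²) = √(0.0365 + 19.3) = 4.40, so δu/u = 0.0694.
Q is then a monomial in u, p, r:
δQ/Q = √((δu/u)² + (½·δp/p)² + (-1·δr/r)²) = √(0.00482 + 1.85e-05 + 0.00608) = 0.105
Q = 1.24, so δQ = 0.105 × 1.24 = 0.129.

0.129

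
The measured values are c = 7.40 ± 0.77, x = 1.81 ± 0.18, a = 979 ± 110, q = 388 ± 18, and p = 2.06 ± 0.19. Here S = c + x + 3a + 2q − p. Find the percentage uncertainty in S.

8.92%

Absolute uncertainties add in quadrature for a linear combination:
  (δc)² = 0.593;  (δx)² = 0.0324;  (3·δa)² = 1.09e+05;  (2·δq)² = 1300;  (δp)² = 0.0361
δS = √(1.1e+05) = 332
S = 3720, so δS/S = 332/3720 = 0.0892.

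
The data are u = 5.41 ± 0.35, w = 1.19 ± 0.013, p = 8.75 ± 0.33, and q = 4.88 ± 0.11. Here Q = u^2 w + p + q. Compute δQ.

4.54

Let h = u^2·w = 34.8. δh/h = √((2·δu/u)² + (1·δw/w)²) = √(0.0167 + 0.000119) = 0.130, so δh = 4.52.
Q = h + p + q: δQ = √(δh² + δp² + δq²) = √(20.5 + 0.109 + 0.0121) = 4.54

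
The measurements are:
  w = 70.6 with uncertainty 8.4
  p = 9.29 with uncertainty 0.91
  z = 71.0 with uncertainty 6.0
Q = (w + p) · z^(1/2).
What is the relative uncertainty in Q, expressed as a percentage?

11.4%

Let u = w + p = 79.9. δu = √(δw² + δp²) = √(70.6 + 0.828) = 8.45, so δu/u = 0.106.
Q is then a monomial in u, z:
δQ/Q = √((δu/u)² + (½·δz/z)²) = √(0.0112 + 0.00179) = 0.114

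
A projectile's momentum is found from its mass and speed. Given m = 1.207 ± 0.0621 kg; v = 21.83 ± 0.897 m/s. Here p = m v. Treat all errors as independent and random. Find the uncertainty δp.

Products/powers → add relative errors in quadrature, weighted by exponent:
  (1·δm/m)² = (1×0.0514)² = 0.00265;  (1·δv/v)² = (1×0.0411)² = 0.00169
δp/p = √(0.00434) = 0.0658
p = 26.35 kg·m/s, so δp = 0.0658 × 26.35 = 1.73 kg·m/s.

1.73 kg·m/s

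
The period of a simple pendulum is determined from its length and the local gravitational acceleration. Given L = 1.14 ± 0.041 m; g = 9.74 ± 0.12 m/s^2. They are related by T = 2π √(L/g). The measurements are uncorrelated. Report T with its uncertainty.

2.15 ± 0.0409 s

Products/powers → add relative errors in quadrature, weighted by exponent:
  (½·δL/L)² = (0.5×0.0360)² = 0.000323;  (−½·δg/g)² = (-0.5×0.0123)² = 3.79e-05
δT/T = √(0.000361) = 0.0190
T = 2.15 s, so δT = 0.0190 × 2.15 = 0.0409 s.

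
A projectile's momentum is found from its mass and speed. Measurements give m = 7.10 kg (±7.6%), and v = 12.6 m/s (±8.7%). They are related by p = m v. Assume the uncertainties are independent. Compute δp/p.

0.116

Each factor contributes (exponent × relative error)² to (δp/p)²:
  (1·δm/m)² = (1×0.0760)² = 0.00578;  (1·δv/v)² = (1×0.0870)² = 0.00757
δp/p = √(0.0133) = 0.116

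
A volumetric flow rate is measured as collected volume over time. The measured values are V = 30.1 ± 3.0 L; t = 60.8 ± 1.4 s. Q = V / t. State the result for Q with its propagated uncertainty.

0.495 ± 0.0506 L/s

Each factor contributes (exponent × relative error)² to (δQ/Q)²:
  (1·δV/V)² = (1×0.0997)² = 0.00993;  (-1·δt/t)² = (-1×0.0230)² = 0.000530
δQ/Q = √(0.0105) = 0.102
Q = 0.495 L/s, so δQ = 0.102 × 0.495 = 0.0506 L/s.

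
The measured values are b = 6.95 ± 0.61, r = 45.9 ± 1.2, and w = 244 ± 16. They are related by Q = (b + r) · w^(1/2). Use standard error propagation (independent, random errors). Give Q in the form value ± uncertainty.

Let u = b + r = 52.9. δu = √(δb² + δr²) = √(0.372 + 1.44) = 1.35, so δu/u = 0.0255.
Q is then a monomial in u, w:
δQ/Q = √((δu/u)² + (½·δw/w)²) = √(0.000649 + 0.00107) = 0.0415
Q = 826, so δQ = 0.0415 × 826 = 34.3.

826 ± 34.3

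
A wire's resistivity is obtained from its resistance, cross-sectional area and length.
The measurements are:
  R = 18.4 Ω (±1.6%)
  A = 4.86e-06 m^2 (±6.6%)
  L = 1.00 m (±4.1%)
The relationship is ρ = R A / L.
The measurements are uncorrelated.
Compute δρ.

Since ρ is a product/quotient, work with relative uncertainties:
  (1·δR/R)² = (1×0.0160)² = 0.000256;  (1·δA/A)² = (1×0.0660)² = 0.00436;  (-1·δL/L)² = (-1×0.0410)² = 0.00168
δρ/ρ = √(0.00629) = 0.0793
ρ = 8.94e-05 Ω·m, so δρ = 0.0793 × 8.94e-05 = 7.09e-06 Ω·m.

7.09e-06 Ω·m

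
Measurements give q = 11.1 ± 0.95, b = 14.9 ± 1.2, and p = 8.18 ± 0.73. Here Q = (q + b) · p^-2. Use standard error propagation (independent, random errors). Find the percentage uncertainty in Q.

18.8%

Let u = q + b = 26.0. δu = √(δq² + δb²) = √(0.902 + 1.44) = 1.53, so δu/u = 0.0589.
Q is then a monomial in u, p:
δQ/Q = √((δu/u)² + (-2·δp/p)²) = √(0.00347 + 0.0319) = 0.188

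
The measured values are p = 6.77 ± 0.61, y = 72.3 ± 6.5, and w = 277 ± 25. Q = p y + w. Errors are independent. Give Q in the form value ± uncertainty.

Let h = p·y = 489. δh/h = √((1·δp/p)² + (1·δy/y)²) = √(0.00812 + 0.00808) = 0.127, so δh = 62.3.
Q = h + w: δQ = √(δh² + δw²) = √(3880 + 625) = 67.1
Q = 766.

766 ± 67.1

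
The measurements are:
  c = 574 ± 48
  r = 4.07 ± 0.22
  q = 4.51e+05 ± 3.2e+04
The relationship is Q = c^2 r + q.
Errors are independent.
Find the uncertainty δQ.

Let p = c^2·r = 1.34e+06. δp/p = √((2·δc/c)² + (1·δr/r)²) = √(0.0280 + 0.00292) = 0.176, so δp = 2.36e+05.
Q = p + q: δQ = √(δp² + δq²) = √(5.56e+10 + 1.02e+09) = 2.38e+05

2.38e+05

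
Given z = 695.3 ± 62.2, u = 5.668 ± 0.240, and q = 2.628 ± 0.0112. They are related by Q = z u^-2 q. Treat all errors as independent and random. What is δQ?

7.01

Since Q is a product/quotient, work with relative uncertainties:
  (1·δz/z)² = (1×0.0895)² = 0.00800;  (-2·δu/u)² = (-2×0.0423)² = 0.00717;  (1·δq/q)² = (1×0.00426)² = 1.82e-05
δQ/Q = √(0.0152) = 0.123
Q = 56.88, so δQ = 0.123 × 56.88 = 7.01.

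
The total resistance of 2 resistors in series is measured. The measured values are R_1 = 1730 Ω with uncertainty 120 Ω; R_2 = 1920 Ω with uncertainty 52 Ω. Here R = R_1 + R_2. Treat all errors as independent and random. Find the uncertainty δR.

Sums and differences: (δR)² = Σ (cᵢ δxᵢ)².
  (δR_1)² = 14400;  (δR_2)² = 2700
δR = √(17100) = 131 Ω

131 Ω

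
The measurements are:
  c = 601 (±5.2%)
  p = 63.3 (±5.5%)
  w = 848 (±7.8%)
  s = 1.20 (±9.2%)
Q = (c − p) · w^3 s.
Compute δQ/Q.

0.258

Let u = c − p = 538. δu = √(δc² + δp²) = √(977 + 12.1) = 31.4, so δu/u = 0.0585.
Q is then a monomial in u, w, s:
δQ/Q = √((δu/u)² + (3·δw/w)² + (1·δs/s)²) = √(0.00342 + 0.0548 + 0.00846) = 0.258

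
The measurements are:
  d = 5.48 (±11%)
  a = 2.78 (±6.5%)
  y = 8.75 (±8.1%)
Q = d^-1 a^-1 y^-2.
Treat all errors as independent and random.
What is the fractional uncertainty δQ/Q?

For a monomial Q ∝ d^-1, a^-1, y^-2, fractional errors add in quadrature:
  (-1·δd/d)² = (-1×0.110)² = 0.0121;  (-1·δa/a)² = (-1×0.0650)² = 0.00423;  (-2·δy/y)² = (-2×0.0810)² = 0.0262
δQ/Q = √(0.0426) = 0.206

0.206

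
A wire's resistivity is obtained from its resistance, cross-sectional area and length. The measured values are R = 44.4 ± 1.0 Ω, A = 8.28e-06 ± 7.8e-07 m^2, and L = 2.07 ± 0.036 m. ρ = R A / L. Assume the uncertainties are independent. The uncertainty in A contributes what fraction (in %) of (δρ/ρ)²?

91.6%

(δρ/ρ)² = (1·δR/R)² + (1·δA/A)² + (-1·δL/L)²
  R term: (1×0.0225)² = 0.000507
  A term: (1×0.0942)² = 0.00887
  L term: (-1×0.0174)² = 0.000302
Total = 0.00968. Share from A = 0.00887/0.00968 = 0.916.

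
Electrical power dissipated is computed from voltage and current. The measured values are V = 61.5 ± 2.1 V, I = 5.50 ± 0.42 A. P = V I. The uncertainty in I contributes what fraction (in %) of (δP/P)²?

83.3%

(δP/P)² = (1·δV/V)² + (1·δI/I)²
  V term: (1×0.0341)² = 0.00117
  I term: (1×0.0764)² = 0.00583
Total = 0.00700. Share from I = 0.00583/0.00700 = 0.833.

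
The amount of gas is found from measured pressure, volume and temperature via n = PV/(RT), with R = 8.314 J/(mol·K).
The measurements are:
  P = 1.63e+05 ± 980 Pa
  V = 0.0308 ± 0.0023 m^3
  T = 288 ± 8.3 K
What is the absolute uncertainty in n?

0.168 mol

n is a product of powers, so relative uncertainties combine in quadrature:
  (1·δP/P)² = (1×0.00601)² = 3.61e-05;  (1·δV/V)² = (1×0.0747)² = 0.00558;  (-1·δT/T)² = (-1×0.0288)² = 0.000831
δn/n = √(0.00644) = 0.0803
n = 2.10 mol, so δn = 0.0803 × 2.10 = 0.168 mol.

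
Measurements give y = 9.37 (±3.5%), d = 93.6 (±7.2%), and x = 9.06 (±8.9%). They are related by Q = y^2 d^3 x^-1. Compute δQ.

Relative error in a monomial: (δQ/Q)² = Σ (nᵢ · δxᵢ/xᵢ)².
  (2·δy/y)² = (2×0.0350)² = 0.00490;  (3·δd/d)² = (3×0.0720)² = 0.0467;  (-1·δx/x)² = (-1×0.0890)² = 0.00792
δQ/Q = √(0.0595) = 0.244
Q = 7.95e+06, so δQ = 0.244 × 7.95e+06 = 1.94e+06.

1.94e+06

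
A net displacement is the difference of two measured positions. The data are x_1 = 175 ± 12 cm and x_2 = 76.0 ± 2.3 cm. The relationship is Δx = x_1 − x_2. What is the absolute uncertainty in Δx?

For a sum/difference, combine absolute errors in quadrature:
  (δx_1)² = 144;  (δx_2)² = 5.29
δΔx = √(149) = 12.2 cm

12.2 cm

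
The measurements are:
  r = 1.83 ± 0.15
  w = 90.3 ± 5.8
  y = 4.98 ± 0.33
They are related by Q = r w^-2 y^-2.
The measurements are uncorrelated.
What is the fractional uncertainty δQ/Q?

0.202

Each factor contributes (exponent × relative error)² to (δQ/Q)²:
  (1·δr/r)² = (1×0.0820)² = 0.00672;  (-2·δw/w)² = (-2×0.0642)² = 0.0165;  (-2·δy/y)² = (-2×0.0663)² = 0.0176
δQ/Q = √(0.0408) = 0.202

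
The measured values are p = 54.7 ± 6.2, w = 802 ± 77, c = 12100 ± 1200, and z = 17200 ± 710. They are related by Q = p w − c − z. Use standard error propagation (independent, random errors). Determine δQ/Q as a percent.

45.7%

Let h = p·w = 43900. δh/h = √((1·δp/p)² + (1·δw/w)²) = √(0.0128 + 0.00922) = 0.149, so δh = 6520.
Q = h − c − z: δQ = √(δh² + δc² + δz²) = √(4.25e+07 + 1.44e+06 + 5.04e+05) = 6660
Q = 14600, so δQ/Q = 6660/14600 = 0.457.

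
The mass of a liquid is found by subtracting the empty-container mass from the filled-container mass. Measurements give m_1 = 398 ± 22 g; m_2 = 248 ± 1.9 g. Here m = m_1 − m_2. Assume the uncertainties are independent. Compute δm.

Each term contributes (cᵢ δxᵢ)² to (δm)²:
  (δm_1)² = 484;  (δm_2)² = 3.61
δm = √(488) = 22.1 g

22.1 g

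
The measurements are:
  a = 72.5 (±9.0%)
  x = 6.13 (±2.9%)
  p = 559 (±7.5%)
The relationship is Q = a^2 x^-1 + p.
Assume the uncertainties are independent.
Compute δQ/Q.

0.114

Let w = a^2·x^-1 = 857. δw/w = √((2·δa/a)² + (-1·δx/x)²) = √(0.0324 + 0.000841) = 0.182, so δw = 156.
Q = w + p: δQ = √(δw² + δp²) = √(24400 + 1760) = 162
Q = 1420, so δQ/Q = 162/1420 = 0.114.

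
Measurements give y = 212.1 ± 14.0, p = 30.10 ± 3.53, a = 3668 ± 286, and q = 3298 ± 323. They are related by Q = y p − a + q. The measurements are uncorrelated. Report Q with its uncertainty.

6014 ± 961

Let w = y·p = 6384. δw/w = √((1·δy/y)² + (1·δp/p)²) = √(0.00436 + 0.0138) = 0.135, so δw = 859.
Q = w − a + q: δQ = √(δw² + δa² + δq²) = √(7.38e+05 + 81800 + 1.04e+05) = 961
Q = 6014.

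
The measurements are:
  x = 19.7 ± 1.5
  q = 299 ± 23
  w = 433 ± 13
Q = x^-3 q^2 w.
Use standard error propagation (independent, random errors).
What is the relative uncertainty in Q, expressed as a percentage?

27.7%

Since Q is a product/quotient, work with relative uncertainties:
  (-3·δx/x)² = (-3×0.0761)² = 0.0522;  (2·δq/q)² = (2×0.0769)² = 0.0237;  (1·δw/w)² = (1×0.0300)² = 0.000901
δQ/Q = √(0.0767) = 0.277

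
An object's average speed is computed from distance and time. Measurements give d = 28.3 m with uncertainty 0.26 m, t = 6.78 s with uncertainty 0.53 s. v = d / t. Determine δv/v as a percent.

Since v is a product/quotient, work with relative uncertainties:
  (1·δd/d)² = (1×0.00919)² = 8.44e-05;  (-1·δt/t)² = (-1×0.0782)² = 0.00611
δv/v = √(0.00620) = 0.0787

7.87%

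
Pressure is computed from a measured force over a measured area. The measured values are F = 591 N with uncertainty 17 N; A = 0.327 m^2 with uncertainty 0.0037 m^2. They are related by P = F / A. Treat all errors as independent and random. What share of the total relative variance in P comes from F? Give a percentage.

86.6%

(δP/P)² = (1·δF/F)² + (-1·δA/A)²
  F term: (1×0.0288)² = 0.000827
  A term: (-1×0.0113)² = 0.000128
Total = 0.000955. Share from F = 0.000827/0.000955 = 0.866.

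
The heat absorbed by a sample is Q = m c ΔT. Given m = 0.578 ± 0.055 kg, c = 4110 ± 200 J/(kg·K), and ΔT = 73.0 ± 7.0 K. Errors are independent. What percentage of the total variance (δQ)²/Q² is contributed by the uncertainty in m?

43.9%

(δQ/Q)² = (1·δm/m)² + (1·δc/c)² + (1·δΔT/ΔT)²
  m term: (1×0.0952)² = 0.00905
  c term: (1×0.0487)² = 0.00237
  ΔT term: (1×0.0959)² = 0.00919
Total = 0.0206. Share from m = 0.00905/0.0206 = 0.439.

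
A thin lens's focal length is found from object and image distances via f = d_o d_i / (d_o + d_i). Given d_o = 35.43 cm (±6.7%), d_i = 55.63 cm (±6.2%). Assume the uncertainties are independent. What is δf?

1.03 cm

∂f/∂d_o = (d_i/(d_o+d_i))² = 0.373;  ∂f/∂d_i = (d_o/(d_o+d_i))² = 0.151
δf = √((∂f/∂d_o · δd_o)² + (∂f/∂d_i · δd_i)²) = √(0.785 + 0.273) = 1.03 cm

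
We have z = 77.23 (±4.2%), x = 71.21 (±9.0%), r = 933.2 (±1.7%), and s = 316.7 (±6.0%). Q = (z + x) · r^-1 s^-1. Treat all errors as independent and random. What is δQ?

Let u = z + x = 148.4. δu = √(δz² + δx²) = √(10.5 + 41.1) = 7.18, so δu/u = 0.0484.
Q is then a monomial in u, r, s:
δQ/Q = √((δu/u)² + (-1·δr/r)² + (-1·δs/s)²) = √(0.00234 + 0.000289 + 0.00360) = 0.0789
Q = 0.0005023, so δQ = 0.0789 × 0.0005023 = 3.96e-05.

3.96e-05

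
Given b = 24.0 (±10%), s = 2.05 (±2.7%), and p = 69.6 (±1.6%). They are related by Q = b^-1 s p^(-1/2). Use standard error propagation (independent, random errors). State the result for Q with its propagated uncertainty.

Each factor contributes (exponent × relative error)² to (δQ/Q)²:
  (-1·δb/b)² = (-1×0.100)² = 0.0100;  (1·δs/s)² = (1×0.0270)² = 0.000729;  (−½·δp/p)² = (-0.5×0.0160)² = 6.4e-05
δQ/Q = √(0.0108) = 0.104
Q = 0.0102, so δQ = 0.104 × 0.0102 = 0.00106.

0.0102 ± 0.00106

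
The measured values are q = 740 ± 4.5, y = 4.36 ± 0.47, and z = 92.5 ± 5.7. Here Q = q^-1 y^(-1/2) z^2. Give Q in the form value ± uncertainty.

5.54 ± 0.746

Each factor contributes (exponent × relative error)² to (δQ/Q)²:
  (-1·δq/q)² = (-1×0.00608)² = 3.7e-05;  (−½·δy/y)² = (-0.5×0.108)² = 0.00291;  (2·δz/z)² = (2×0.0616)² = 0.0152
δQ/Q = √(0.0181) = 0.135
Q = 5.54, so δQ = 0.135 × 5.54 = 0.746.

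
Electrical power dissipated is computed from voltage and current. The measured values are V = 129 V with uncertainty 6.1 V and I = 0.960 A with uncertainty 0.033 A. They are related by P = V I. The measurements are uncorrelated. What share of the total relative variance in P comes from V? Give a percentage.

65.4%

(δP/P)² = (1·δV/V)² + (1·δI/I)²
  V term: (1×0.0473)² = 0.00224
  I term: (1×0.0344)² = 0.00118
Total = 0.00342. Share from V = 0.00224/0.00342 = 0.654.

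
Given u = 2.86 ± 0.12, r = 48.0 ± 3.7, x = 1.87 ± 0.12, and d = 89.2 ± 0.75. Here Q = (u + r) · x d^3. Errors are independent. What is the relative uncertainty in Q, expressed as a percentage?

Let w = u + r = 50.9. δw = √(δu² + δr²) = √(0.0144 + 13.7) = 3.70, so δw/w = 0.0728.
Q is then a monomial in w, x, d:
δQ/Q = √((δw/w)² + (1·δx/x)² + (3·δd/d)²) = √(0.00530 + 0.00412 + 0.000636) = 0.100

10.0%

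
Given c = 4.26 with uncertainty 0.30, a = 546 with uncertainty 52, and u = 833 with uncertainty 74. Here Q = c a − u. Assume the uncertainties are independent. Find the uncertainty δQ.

Let p = c·a = 2330. δp/p = √((1·δc/c)² + (1·δa/a)²) = √(0.00496 + 0.00907) = 0.118, so δp = 276.
Q = p − u: δQ = √(δp² + δu²) = √(75900 + 5480) = 285

285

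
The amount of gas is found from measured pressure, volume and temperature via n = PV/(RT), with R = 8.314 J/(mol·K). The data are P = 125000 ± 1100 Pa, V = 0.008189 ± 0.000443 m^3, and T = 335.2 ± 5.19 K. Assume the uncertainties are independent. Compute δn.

For a monomial n ∝ P, V, T^-1, fractional errors add in quadrature:
  (1·δP/P)² = (1×0.00880)² = 7.74e-05;  (1·δV/V)² = (1×0.0541)² = 0.00293;  (-1·δT/T)² = (-1×0.0155)² = 0.000240
δn/n = √(0.00324) = 0.0570
n = 0.3673 mol, so δn = 0.0570 × 0.3673 = 0.0209 mol.

0.0209 mol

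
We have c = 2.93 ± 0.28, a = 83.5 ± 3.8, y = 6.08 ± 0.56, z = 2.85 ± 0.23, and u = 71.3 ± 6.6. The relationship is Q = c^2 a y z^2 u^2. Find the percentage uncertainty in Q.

32.8%

Since Q is a product/quotient, work with relative uncertainties:
  (2·δc/c)² = (2×0.0956)² = 0.0365;  (1·δa/a)² = (1×0.0455)² = 0.00207;  (1·δy/y)² = (1×0.0921)² = 0.00848;  (2·δz/z)² = (2×0.0807)² = 0.0261;  (2·δu/u)² = (2×0.0926)² = 0.0343
δQ/Q = √(0.107) = 0.328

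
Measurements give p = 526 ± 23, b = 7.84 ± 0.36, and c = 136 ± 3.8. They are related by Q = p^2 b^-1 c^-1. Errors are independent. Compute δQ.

Since Q is a product/quotient, work with relative uncertainties:
  (2·δp/p)² = (2×0.0437)² = 0.00765;  (-1·δb/b)² = (-1×0.0459)² = 0.00211;  (-1·δc/c)² = (-1×0.0279)² = 0.000781
δQ/Q = √(0.0105) = 0.103
Q = 259, so δQ = 0.103 × 259 = 26.6.

26.6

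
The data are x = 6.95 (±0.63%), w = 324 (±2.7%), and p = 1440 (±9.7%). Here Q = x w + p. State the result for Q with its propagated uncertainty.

3690 ± 153

Let h = x·w = 2250. δh/h = √((1·δx/x)² + (1·δw/w)²) = √(3.97e-05 + 0.000729) = 0.0277, so δh = 62.4.
Q = h + p: δQ = √(δh² + δp²) = √(3900 + 19500) = 153
Q = 3690.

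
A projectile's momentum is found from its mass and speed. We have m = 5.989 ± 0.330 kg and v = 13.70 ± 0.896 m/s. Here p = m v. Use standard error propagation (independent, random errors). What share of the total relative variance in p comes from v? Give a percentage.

58.5%

(δp/p)² = (1·δm/m)² + (1·δv/v)²
  m term: (1×0.0551)² = 0.00304
  v term: (1×0.0654)² = 0.00428
Total = 0.00731. Share from v = 0.00428/0.00731 = 0.585.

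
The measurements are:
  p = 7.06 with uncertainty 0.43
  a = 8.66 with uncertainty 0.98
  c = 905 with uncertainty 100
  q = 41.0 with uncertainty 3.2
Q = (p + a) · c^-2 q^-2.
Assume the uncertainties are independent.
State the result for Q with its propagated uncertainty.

Let u = p + a = 15.7. δu = √(δp² + δa²) = √(0.185 + 0.960) = 1.07, so δu/u = 0.0681.
Q is then a monomial in u, c, q:
δQ/Q = √((δu/u)² + (-2·δc/c)² + (-2·δq/q)²) = √(0.00463 + 0.0488 + 0.0244) = 0.279
Q = 1.14e-08, so δQ = 0.279 × 1.14e-08 = 3.19e-09.

(1.14 ± 0.319) × 10^-8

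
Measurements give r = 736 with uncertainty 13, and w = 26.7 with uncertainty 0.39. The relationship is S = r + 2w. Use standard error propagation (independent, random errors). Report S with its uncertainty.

789 ± 13.0

Sums and differences: (δS)² = Σ (cᵢ δxᵢ)².
  (δr)² = 169;  (2·δw)² = 0.608
δS = √(170) = 13.0
S = 789.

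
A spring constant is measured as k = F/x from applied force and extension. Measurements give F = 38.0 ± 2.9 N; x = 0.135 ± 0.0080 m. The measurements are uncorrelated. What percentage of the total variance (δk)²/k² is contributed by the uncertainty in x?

(δk/k)² = (1·δF/F)² + (-1·δx/x)²
  F term: (1×0.0763)² = 0.00582
  x term: (-1×0.0593)² = 0.00351
Total = 0.00934. Share from x = 0.00351/0.00934 = 0.376.

37.6%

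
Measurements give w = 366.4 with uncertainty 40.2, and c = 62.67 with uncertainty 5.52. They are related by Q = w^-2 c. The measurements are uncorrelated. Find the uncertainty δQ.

0.000110

Products/powers → add relative errors in quadrature, weighted by exponent:
  (-2·δw/w)² = (-2×0.110)² = 0.0482;  (1·δc/c)² = (1×0.0881)² = 0.00776
δQ/Q = √(0.0559) = 0.236
Q = 0.0004668, so δQ = 0.236 × 0.0004668 = 0.000110.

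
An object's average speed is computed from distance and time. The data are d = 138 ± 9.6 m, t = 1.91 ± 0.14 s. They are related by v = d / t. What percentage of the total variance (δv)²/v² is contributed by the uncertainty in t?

(δv/v)² = (1·δd/d)² + (-1·δt/t)²
  d term: (1×0.0696)² = 0.00484
  t term: (-1×0.0733)² = 0.00537
Total = 0.0102. Share from t = 0.00537/0.0102 = 0.526.

52.6%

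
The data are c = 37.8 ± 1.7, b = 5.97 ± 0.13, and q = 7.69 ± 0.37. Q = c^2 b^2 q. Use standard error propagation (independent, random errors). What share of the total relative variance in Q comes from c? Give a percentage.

(δQ/Q)² = (2·δc/c)² + (2·δb/b)² + (1·δq/q)²
  c term: (2×0.0450)² = 0.00809
  b term: (2×0.0218)² = 0.00190
  q term: (1×0.0481)² = 0.00231
Total = 0.0123. Share from c = 0.00809/0.0123 = 0.658.

65.8%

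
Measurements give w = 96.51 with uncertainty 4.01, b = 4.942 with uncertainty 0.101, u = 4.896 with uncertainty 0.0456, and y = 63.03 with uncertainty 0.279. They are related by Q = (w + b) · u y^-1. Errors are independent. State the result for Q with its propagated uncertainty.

Let h = w + b = 101.5. δh = √(δw² + δb²) = √(16.1 + 0.0102) = 4.01, so δh/h = 0.0395.
Q is then a monomial in h, u, y:
δQ/Q = √((δh/h)² + (1·δu/u)² + (-1·δy/y)²) = √(0.00156 + 8.67e-05 + 1.96e-05) = 0.0409
Q = 7.881, so δQ = 0.0409 × 7.881 = 0.322.

7.881 ± 0.322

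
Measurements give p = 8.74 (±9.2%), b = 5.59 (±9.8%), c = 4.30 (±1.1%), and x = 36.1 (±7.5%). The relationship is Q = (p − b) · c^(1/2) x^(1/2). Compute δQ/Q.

0.311

Let u = p − b = 3.15. δu = √(δp² + δb²) = √(0.647 + 0.300) = 0.973, so δu/u = 0.309.
Q is then a monomial in u, c, x:
δQ/Q = √((δu/u)² + (½·δc/c)² + (½·δx/x)²) = √(0.0954 + 3.03e-05 + 0.00141) = 0.311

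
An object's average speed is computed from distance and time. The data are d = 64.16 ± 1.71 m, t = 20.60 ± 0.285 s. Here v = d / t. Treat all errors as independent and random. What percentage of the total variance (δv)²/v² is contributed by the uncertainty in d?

78.8%

(δv/v)² = (1·δd/d)² + (-1·δt/t)²
  d term: (1×0.0267)² = 0.000710
  t term: (-1×0.0138)² = 0.000191
Total = 0.000902. Share from d = 0.000710/0.000902 = 0.788.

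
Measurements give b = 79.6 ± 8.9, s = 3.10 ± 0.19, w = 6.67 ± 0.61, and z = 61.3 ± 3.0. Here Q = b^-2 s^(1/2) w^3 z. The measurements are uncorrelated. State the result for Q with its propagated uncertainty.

For a monomial Q ∝ b^-2, s^(1/2), w^3, z, fractional errors add in quadrature:
  (-2·δb/b)² = (-2×0.112)² = 0.0500;  (½·δs/s)² = (0.5×0.0613)² = 0.000939;  (3·δw/w)² = (3×0.0915)² = 0.0753;  (1·δz/z)² = (1×0.0489)² = 0.00240
δQ/Q = √(0.129) = 0.359
Q = 5.05, so δQ = 0.359 × 5.05 = 1.81.

5.05 ± 1.81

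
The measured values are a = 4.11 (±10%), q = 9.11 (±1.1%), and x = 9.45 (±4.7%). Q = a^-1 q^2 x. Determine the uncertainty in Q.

21.5

Relative error in a monomial: (δQ/Q)² = Σ (nᵢ · δxᵢ/xᵢ)².
  (-1·δa/a)² = (-1×0.100)² = 0.0100;  (2·δq/q)² = (2×0.0110)² = 0.000484;  (1·δx/x)² = (1×0.0470)² = 0.00221
δQ/Q = √(0.0127) = 0.113
Q = 191, so δQ = 0.113 × 191 = 21.5.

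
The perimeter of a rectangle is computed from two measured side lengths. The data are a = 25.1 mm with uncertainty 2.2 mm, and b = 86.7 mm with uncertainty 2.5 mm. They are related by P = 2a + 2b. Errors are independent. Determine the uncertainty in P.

6.66 mm

Each term contributes (cᵢ δxᵢ)² to (δP)²:
  (2·δa)² = 19.4;  (2·δb)² = 25.0
δP = √(44.4) = 6.66 mm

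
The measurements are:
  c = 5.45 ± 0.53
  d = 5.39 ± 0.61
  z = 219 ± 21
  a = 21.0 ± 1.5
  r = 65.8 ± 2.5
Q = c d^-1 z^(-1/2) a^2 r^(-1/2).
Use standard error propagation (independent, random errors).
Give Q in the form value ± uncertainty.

3.71 ± 0.791

Since Q is a product/quotient, work with relative uncertainties:
  (1·δc/c)² = (1×0.0972)² = 0.00946;  (-1·δd/d)² = (-1×0.113)² = 0.0128;  (−½·δz/z)² = (-0.5×0.0959)² = 0.00230;  (2·δa/a)² = (2×0.0714)² = 0.0204;  (−½·δr/r)² = (-0.5×0.0380)² = 0.000361
δQ/Q = √(0.0453) = 0.213
Q = 3.71, so δQ = 0.213 × 3.71 = 0.791.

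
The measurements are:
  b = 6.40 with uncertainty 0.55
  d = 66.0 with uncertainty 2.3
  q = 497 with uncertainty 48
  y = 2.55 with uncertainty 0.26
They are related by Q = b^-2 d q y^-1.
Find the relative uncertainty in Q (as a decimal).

Each factor contributes (exponent × relative error)² to (δQ/Q)²:
  (-2·δb/b)² = (-2×0.0859)² = 0.0295;  (1·δd/d)² = (1×0.0348)² = 0.00121;  (1·δq/q)² = (1×0.0966)² = 0.00933;  (-1·δy/y)² = (-1×0.102)² = 0.0104
δQ/Q = √(0.0505) = 0.225

0.225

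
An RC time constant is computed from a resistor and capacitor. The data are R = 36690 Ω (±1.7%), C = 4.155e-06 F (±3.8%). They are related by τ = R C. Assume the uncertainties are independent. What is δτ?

0.00635 s

Products/powers → add relative errors in quadrature, weighted by exponent:
  (1·δR/R)² = (1×0.0170)² = 0.000289;  (1·δC/C)² = (1×0.0380)² = 0.00144
δτ/τ = √(0.00173) = 0.0416
τ = 0.1524 s, so δτ = 0.0416 × 0.1524 = 0.00635 s.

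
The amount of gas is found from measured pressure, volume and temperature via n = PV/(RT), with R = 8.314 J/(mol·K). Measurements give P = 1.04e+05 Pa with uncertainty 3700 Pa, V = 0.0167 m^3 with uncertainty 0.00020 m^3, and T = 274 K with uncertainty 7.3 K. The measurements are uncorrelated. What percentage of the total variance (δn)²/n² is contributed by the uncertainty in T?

(δn/n)² = (1·δP/P)² + (1·δV/V)² + (-1·δT/T)²
  P term: (1×0.0356)² = 0.00127
  V term: (1×0.0120)² = 0.000143
  T term: (-1×0.0266)² = 0.000710
Total = 0.00212. Share from T = 0.000710/0.00212 = 0.335.

33.5%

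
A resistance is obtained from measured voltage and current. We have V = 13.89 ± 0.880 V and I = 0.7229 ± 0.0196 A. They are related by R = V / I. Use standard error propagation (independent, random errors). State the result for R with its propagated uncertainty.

19.21 ± 1.32 Ω

Each factor contributes (exponent × relative error)² to (δR/R)²:
  (1·δV/V)² = (1×0.0634)² = 0.00401;  (-1·δI/I)² = (-1×0.0271)² = 0.000735
δR/R = √(0.00475) = 0.0689
R = 19.21 Ω, so δR = 0.0689 × 19.21 = 1.32 Ω.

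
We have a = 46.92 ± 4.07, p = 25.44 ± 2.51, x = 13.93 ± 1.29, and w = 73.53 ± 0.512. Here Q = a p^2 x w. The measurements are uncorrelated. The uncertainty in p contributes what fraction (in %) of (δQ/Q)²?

70.7%

(δQ/Q)² = (1·δa/a)² + (2·δp/p)² + (1·δx/x)² + (1·δw/w)²
  a term: (1×0.0867)² = 0.00752
  p term: (2×0.0987)² = 0.0389
  x term: (1×0.0926)² = 0.00858
  w term: (1×0.00696)² = 4.85e-05
Total = 0.0551. Share from p = 0.0389/0.0551 = 0.707.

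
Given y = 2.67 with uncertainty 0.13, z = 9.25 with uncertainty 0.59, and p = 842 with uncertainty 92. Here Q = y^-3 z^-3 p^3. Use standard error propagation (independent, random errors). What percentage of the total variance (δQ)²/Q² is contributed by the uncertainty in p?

65.0%

(δQ/Q)² = (-3·δy/y)² + (-3·δz/z)² + (3·δp/p)²
  y term: (-3×0.0487)² = 0.0213
  z term: (-3×0.0638)² = 0.0366
  p term: (3×0.109)² = 0.107
Total = 0.165. Share from p = 0.107/0.165 = 0.650.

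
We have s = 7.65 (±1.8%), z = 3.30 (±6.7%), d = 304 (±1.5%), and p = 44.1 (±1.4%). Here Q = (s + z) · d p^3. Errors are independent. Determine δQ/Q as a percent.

Let u = s + z = 10.9. δu = √(δs² + δz²) = √(0.0190 + 0.0489) = 0.260, so δu/u = 0.0238.
Q is then a monomial in u, d, p:
δQ/Q = √((δu/u)² + (1·δd/d)² + (3·δp/p)²) = √(0.000566 + 0.000225 + 0.00176) = 0.0505

5.05%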